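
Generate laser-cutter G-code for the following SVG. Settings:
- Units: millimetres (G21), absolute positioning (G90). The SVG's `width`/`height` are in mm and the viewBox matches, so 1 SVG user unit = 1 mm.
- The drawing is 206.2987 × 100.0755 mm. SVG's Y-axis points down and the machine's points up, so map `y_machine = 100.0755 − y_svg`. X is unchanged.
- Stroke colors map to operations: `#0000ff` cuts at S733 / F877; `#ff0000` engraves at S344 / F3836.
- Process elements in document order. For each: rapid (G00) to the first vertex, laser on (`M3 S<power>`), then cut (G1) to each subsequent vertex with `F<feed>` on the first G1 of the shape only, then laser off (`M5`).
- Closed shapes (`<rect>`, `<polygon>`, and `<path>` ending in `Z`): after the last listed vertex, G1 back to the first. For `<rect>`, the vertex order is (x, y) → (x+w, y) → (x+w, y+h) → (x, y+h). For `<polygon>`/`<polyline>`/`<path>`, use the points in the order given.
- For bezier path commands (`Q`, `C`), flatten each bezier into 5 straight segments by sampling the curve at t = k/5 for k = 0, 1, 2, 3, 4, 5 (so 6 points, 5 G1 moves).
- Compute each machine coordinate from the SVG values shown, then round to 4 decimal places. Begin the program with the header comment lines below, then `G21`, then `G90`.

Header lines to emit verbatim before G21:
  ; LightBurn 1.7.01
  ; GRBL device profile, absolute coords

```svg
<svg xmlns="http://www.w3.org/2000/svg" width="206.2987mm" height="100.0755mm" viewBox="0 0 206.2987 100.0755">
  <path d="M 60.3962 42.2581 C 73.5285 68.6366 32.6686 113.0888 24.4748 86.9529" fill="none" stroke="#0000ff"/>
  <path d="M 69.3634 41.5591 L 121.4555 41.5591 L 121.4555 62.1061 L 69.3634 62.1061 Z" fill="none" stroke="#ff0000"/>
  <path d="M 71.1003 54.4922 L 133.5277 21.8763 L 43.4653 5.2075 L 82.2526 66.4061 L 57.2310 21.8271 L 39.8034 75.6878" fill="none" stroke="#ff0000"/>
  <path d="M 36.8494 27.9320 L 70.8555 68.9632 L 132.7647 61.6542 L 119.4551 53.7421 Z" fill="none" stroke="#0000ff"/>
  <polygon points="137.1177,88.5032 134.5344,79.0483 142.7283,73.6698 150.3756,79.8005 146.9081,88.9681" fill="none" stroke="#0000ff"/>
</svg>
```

Since the viewBox matches the mm dimensions, user units are millimetres directly. The only transform is the Y-flip y_m = 100.0755 − y_svg.

Shape 1 is a cubic bezier drawn with `<path>`. Its stroke #0000ff means cut at S733, F877. After flipping Y the toolpath is (60.3962,57.8174) → (62.4898,40.5308) → (55.7848,23.1622) → (44.4410,9.9675) → (32.6177,5.2023) → (24.4748,13.1226).

Shape 2 is a rectangle drawn with `<path>`. Its stroke #ff0000 means engrave at S344, F3836. After flipping Y the toolpath is (69.3634,58.5164) → (121.4555,58.5164) → (121.4555,37.9694) → (69.3634,37.9694) → (69.3634,58.5164), returning to the start.

Shape 3 is a open polyline drawn with `<path>`. Its stroke #ff0000 means engrave at S344, F3836. After flipping Y the toolpath is (71.1003,45.5833) → (133.5277,78.1992) → (43.4653,94.8680) → (82.2526,33.6694) → (57.2310,78.2484) → (39.8034,24.3877).

Shape 4 is a closed polygon drawn with `<path>`. Its stroke #0000ff means cut at S733, F877. After flipping Y the toolpath is (36.8494,72.1435) → (70.8555,31.1123) → (132.7647,38.4213) → (119.4551,46.3334) → (36.8494,72.1435), returning to the start.

Shape 5 is a regular polygon drawn with `<polygon>`. Its stroke #0000ff means cut at S733, F877. After flipping Y the toolpath is (137.1177,11.5723) → (134.5344,21.0272) → (142.7283,26.4057) → (150.3756,20.2750) → (146.9081,11.1074) → (137.1177,11.5723), returning to the start.

; LightBurn 1.7.01
; GRBL device profile, absolute coords
G21
G90
G00 X60.3962 Y57.8174
M3 S733
G1 X62.4898 Y40.5308 F877
G1 X55.7848 Y23.1622
G1 X44.4410 Y9.9675
G1 X32.6177 Y5.2023
G1 X24.4748 Y13.1226
M5
G00 X69.3634 Y58.5164
M3 S344
G1 X121.4555 Y58.5164 F3836
G1 X121.4555 Y37.9694
G1 X69.3634 Y37.9694
G1 X69.3634 Y58.5164
M5
G00 X71.1003 Y45.5833
M3 S344
G1 X133.5277 Y78.1992 F3836
G1 X43.4653 Y94.8680
G1 X82.2526 Y33.6694
G1 X57.2310 Y78.2484
G1 X39.8034 Y24.3877
M5
G00 X36.8494 Y72.1435
M3 S733
G1 X70.8555 Y31.1123 F877
G1 X132.7647 Y38.4213
G1 X119.4551 Y46.3334
G1 X36.8494 Y72.1435
M5
G00 X137.1177 Y11.5723
M3 S733
G1 X134.5344 Y21.0272 F877
G1 X142.7283 Y26.4057
G1 X150.3756 Y20.2750
G1 X146.9081 Y11.1074
G1 X137.1177 Y11.5723
M5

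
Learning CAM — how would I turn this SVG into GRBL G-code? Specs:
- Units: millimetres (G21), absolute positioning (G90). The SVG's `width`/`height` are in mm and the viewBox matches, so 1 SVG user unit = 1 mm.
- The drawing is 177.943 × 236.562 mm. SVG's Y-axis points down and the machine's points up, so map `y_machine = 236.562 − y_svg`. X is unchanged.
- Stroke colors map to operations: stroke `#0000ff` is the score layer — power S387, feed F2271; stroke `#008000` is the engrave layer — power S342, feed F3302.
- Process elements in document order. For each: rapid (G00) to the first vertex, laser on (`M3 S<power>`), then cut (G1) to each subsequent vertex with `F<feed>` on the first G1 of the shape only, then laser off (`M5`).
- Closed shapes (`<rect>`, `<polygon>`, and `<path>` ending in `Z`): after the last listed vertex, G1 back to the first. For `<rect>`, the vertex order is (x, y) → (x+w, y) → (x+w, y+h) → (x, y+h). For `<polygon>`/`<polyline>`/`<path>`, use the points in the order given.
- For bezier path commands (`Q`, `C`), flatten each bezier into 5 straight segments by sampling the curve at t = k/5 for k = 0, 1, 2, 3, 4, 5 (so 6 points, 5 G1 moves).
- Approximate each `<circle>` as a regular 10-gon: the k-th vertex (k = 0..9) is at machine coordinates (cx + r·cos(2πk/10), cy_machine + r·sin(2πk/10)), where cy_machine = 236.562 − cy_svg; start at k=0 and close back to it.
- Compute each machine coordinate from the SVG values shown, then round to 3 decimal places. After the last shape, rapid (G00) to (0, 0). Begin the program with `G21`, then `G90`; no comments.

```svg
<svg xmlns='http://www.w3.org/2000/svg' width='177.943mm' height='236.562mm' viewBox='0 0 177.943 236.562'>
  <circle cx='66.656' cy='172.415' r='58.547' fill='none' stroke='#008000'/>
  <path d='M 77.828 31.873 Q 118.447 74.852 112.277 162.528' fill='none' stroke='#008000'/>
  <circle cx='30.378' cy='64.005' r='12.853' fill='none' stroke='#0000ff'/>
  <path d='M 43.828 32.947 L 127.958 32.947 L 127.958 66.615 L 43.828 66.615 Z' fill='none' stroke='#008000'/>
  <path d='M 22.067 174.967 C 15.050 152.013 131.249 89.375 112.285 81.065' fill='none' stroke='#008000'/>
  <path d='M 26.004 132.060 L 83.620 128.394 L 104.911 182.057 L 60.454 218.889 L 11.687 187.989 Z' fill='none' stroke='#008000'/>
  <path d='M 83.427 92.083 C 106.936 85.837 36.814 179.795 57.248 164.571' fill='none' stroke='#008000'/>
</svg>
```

1 u = 1 mm; y_m = 236.562 − y.

[1] `<circle>` circle, #008000→engrave S342 F3302: (125.203,64.147) → (114.022,98.560) → (84.748,119.829) → (48.564,119.829) → (19.290,98.560) → (8.109,64.147) → (19.290,29.734) → (48.564,8.465) → (84.748,8.465) → (114.022,29.734) → (125.203,64.147) (closed)

[2] `<path>` quadratic bezier, #008000→engrave S342 F3302: (77.828,204.689) → (92.204,185.710) → (102.837,163.154) → (109.727,137.023) → (112.873,107.317) → (112.277,74.034)

[3] `<circle>` circle, #0000ff→score S387 F2271: (43.231,172.557) → (40.776,180.112) → (34.350,184.781) → (26.406,184.781) → (19.980,180.112) → (17.525,172.557) → (19.980,165.002) → (26.406,160.333) → (34.350,160.333) → (40.776,165.002) → (43.231,172.557) (closed)

[4] `<path>` rectangle, #008000→engrave S342 F3302: (43.828,203.615) → (127.958,203.615) → (127.958,169.947) → (43.828,169.947) → (43.828,203.615) (closed)

[5] `<path>` cubic bezier, #008000→engrave S342 F3302: (22.067,61.595) → (30.576,79.377) → (56.254,102.171) → (86.700,125.464) → (109.511,144.744) → (112.285,155.497)

[6] `<path>` regular polygon, #008000→engrave S342 F3302: (26.004,104.502) → (83.620,108.168) → (104.911,54.505) → (60.454,17.673) → (11.687,48.573) → (26.004,104.502) (closed)

[7] `<path>` cubic bezier, #008000→engrave S342 F3302: (83.427,144.479) → (87.770,137.877) → (78.483,117.277) → (64.406,92.729) → (54.381,74.283) → (57.248,71.991)

G21
G90
G00 X125.203 Y64.147
M3 S342
G1 X114.022 Y98.560 F3302
G1 X84.748 Y119.829
G1 X48.564 Y119.829
G1 X19.290 Y98.560
G1 X8.109 Y64.147
G1 X19.290 Y29.734
G1 X48.564 Y8.465
G1 X84.748 Y8.465
G1 X114.022 Y29.734
G1 X125.203 Y64.147
M5
G00 X77.828 Y204.689
M3 S342
G1 X92.204 Y185.710 F3302
G1 X102.837 Y163.154
G1 X109.727 Y137.023
G1 X112.873 Y107.317
G1 X112.277 Y74.034
M5
G00 X43.231 Y172.557
M3 S387
G1 X40.776 Y180.112 F2271
G1 X34.350 Y184.781
G1 X26.406 Y184.781
G1 X19.980 Y180.112
G1 X17.525 Y172.557
G1 X19.980 Y165.002
G1 X26.406 Y160.333
G1 X34.350 Y160.333
G1 X40.776 Y165.002
G1 X43.231 Y172.557
M5
G00 X43.828 Y203.615
M3 S342
G1 X127.958 Y203.615 F3302
G1 X127.958 Y169.947
G1 X43.828 Y169.947
G1 X43.828 Y203.615
M5
G00 X22.067 Y61.595
M3 S342
G1 X30.576 Y79.377 F3302
G1 X56.254 Y102.171
G1 X86.700 Y125.464
G1 X109.511 Y144.744
G1 X112.285 Y155.497
M5
G00 X26.004 Y104.502
M3 S342
G1 X83.620 Y108.168 F3302
G1 X104.911 Y54.505
G1 X60.454 Y17.673
G1 X11.687 Y48.573
G1 X26.004 Y104.502
M5
G00 X83.427 Y144.479
M3 S342
G1 X87.770 Y137.877 F3302
G1 X78.483 Y117.277
G1 X64.406 Y92.729
G1 X54.381 Y74.283
G1 X57.248 Y71.991
M5
G00 X0.000 Y0.000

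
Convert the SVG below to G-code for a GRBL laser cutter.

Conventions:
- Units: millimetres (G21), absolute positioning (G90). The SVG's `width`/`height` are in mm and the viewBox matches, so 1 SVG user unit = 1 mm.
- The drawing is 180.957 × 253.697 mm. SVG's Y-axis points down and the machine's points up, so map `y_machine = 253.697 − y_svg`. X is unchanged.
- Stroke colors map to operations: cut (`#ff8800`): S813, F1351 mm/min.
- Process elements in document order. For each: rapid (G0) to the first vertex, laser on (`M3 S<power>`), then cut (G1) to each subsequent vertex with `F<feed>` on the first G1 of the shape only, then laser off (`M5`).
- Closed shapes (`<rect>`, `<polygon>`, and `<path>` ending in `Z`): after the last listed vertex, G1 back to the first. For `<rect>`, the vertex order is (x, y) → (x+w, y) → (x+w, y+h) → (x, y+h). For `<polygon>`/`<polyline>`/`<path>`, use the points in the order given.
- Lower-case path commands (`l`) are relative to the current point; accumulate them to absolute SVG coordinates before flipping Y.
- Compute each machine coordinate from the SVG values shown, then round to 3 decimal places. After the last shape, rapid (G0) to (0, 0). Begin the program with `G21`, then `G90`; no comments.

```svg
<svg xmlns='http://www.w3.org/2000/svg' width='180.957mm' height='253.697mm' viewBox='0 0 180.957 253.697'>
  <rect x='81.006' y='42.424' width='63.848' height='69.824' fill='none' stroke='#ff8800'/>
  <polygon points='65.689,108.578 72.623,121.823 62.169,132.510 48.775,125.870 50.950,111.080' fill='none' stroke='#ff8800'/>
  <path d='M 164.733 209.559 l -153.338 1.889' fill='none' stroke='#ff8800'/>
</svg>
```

G21
G90
G0 X81.006 Y211.273
M3 S813
G1 X144.854 Y211.273 F1351
G1 X144.854 Y141.449
G1 X81.006 Y141.449
G1 X81.006 Y211.273
M5
G0 X65.689 Y145.119
M3 S813
G1 X72.623 Y131.874 F1351
G1 X62.169 Y121.187
G1 X48.775 Y127.827
G1 X50.950 Y142.617
G1 X65.689 Y145.119
M5
G0 X164.733 Y44.138
M3 S813
G1 X11.395 Y42.249 F1351
M5
G0 X0.000 Y0.000

Since the viewBox matches the mm dimensions, user units are millimetres directly. The only transform is the Y-flip y_m = 253.697 − y_svg.

Shape 1 is a rectangle drawn with `<rect>`. Its stroke #ff8800 means cut at S813, F1351. After flipping Y the toolpath is (81.006,211.273) → (144.854,211.273) → (144.854,141.449) → (81.006,141.449) → (81.006,211.273), returning to the start.

Shape 2 is a regular polygon drawn with `<polygon>`. Its stroke #ff8800 means cut at S813, F1351. After flipping Y the toolpath is (65.689,145.119) → (72.623,131.874) → (62.169,121.187) → (48.775,127.827) → (50.950,142.617) → (65.689,145.119), returning to the start.

Shape 3 is a line segment drawn with `<path>`. Its stroke #ff8800 means cut at S813, F1351. After flipping Y the toolpath is (164.733,44.138) → (11.395,42.249).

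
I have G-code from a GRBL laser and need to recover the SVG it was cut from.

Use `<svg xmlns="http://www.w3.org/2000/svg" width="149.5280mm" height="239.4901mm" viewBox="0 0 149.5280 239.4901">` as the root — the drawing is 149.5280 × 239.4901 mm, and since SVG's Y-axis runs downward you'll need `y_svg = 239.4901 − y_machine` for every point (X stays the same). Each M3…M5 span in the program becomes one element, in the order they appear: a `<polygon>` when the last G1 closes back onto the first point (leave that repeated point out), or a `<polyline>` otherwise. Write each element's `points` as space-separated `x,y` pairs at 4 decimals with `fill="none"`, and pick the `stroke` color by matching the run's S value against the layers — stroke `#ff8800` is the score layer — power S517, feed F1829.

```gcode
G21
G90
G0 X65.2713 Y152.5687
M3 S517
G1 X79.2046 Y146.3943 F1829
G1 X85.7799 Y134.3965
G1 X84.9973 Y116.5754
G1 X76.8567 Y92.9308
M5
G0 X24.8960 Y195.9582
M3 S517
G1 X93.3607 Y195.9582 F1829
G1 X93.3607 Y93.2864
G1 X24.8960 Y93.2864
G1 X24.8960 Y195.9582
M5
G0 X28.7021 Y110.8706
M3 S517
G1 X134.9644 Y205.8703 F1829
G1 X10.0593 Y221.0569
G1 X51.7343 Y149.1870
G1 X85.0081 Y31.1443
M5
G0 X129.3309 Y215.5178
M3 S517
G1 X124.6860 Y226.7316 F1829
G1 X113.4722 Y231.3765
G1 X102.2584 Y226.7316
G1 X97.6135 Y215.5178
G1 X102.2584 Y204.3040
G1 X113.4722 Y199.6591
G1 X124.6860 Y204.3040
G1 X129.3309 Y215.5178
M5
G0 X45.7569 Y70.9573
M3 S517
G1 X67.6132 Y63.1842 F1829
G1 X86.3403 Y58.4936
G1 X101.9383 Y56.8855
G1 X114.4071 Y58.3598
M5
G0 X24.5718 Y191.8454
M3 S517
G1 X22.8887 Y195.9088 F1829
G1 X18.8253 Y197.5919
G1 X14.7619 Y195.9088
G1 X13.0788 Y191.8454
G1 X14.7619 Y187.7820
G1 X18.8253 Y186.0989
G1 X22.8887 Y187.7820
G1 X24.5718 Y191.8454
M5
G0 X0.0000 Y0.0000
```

Each laser-on run becomes one SVG element. Flip Y back into SVG space with y_svg = 239.4901 − y_machine. Every run uses S517, so all elements get stroke `#ff8800` (score).

Run 1: The run is open, so emit a `<polyline>` with points (Y-flipped): 65.2713,86.9214 79.2046,93.0958 85.7799,105.0936 84.9973,122.9147 76.8567,146.5593.

Run 2: The run returns to its start, so emit a `<polygon>` with points (Y-flipped): 24.8960,43.5319 93.3607,43.5319 93.3607,146.2037 24.8960,146.2037.

Run 3: The run is open, so emit a `<polyline>` with points (Y-flipped): 28.7021,128.6195 134.9644,33.6198 10.0593,18.4332 51.7343,90.3031 85.0081,208.3458.

Run 4: The run returns to its start, so emit a `<polygon>` with points (Y-flipped): 129.3309,23.9723 124.6860,12.7585 113.4722,8.1136 102.2584,12.7585 97.6135,23.9723 102.2584,35.1861 113.4722,39.8310 124.6860,35.1861.

Run 5: The run is open, so emit a `<polyline>` with points (Y-flipped): 45.7569,168.5328 67.6132,176.3059 86.3403,180.9965 101.9383,182.6046 114.4071,181.1303.

Run 6: The run returns to its start, so emit a `<polygon>` with points (Y-flipped): 24.5718,47.6447 22.8887,43.5813 18.8253,41.8982 14.7619,43.5813 13.0788,47.6447 14.7619,51.7081 18.8253,53.3912 22.8887,51.7081.

<svg xmlns="http://www.w3.org/2000/svg" width="149.5280mm" height="239.4901mm" viewBox="0 0 149.5280 239.4901">
  <polyline points="65.2713,86.9214 79.2046,93.0958 85.7799,105.0936 84.9973,122.9147 76.8567,146.5593" fill="none" stroke="#ff8800"/>
  <polygon points="24.8960,43.5319 93.3607,43.5319 93.3607,146.2037 24.8960,146.2037" fill="none" stroke="#ff8800"/>
  <polyline points="28.7021,128.6195 134.9644,33.6198 10.0593,18.4332 51.7343,90.3031 85.0081,208.3458" fill="none" stroke="#ff8800"/>
  <polygon points="129.3309,23.9723 124.6860,12.7585 113.4722,8.1136 102.2584,12.7585 97.6135,23.9723 102.2584,35.1861 113.4722,39.8310 124.6860,35.1861" fill="none" stroke="#ff8800"/>
  <polyline points="45.7569,168.5328 67.6132,176.3059 86.3403,180.9965 101.9383,182.6046 114.4071,181.1303" fill="none" stroke="#ff8800"/>
  <polygon points="24.5718,47.6447 22.8887,43.5813 18.8253,41.8982 14.7619,43.5813 13.0788,47.6447 14.7619,51.7081 18.8253,53.3912 22.8887,51.7081" fill="none" stroke="#ff8800"/>
</svg>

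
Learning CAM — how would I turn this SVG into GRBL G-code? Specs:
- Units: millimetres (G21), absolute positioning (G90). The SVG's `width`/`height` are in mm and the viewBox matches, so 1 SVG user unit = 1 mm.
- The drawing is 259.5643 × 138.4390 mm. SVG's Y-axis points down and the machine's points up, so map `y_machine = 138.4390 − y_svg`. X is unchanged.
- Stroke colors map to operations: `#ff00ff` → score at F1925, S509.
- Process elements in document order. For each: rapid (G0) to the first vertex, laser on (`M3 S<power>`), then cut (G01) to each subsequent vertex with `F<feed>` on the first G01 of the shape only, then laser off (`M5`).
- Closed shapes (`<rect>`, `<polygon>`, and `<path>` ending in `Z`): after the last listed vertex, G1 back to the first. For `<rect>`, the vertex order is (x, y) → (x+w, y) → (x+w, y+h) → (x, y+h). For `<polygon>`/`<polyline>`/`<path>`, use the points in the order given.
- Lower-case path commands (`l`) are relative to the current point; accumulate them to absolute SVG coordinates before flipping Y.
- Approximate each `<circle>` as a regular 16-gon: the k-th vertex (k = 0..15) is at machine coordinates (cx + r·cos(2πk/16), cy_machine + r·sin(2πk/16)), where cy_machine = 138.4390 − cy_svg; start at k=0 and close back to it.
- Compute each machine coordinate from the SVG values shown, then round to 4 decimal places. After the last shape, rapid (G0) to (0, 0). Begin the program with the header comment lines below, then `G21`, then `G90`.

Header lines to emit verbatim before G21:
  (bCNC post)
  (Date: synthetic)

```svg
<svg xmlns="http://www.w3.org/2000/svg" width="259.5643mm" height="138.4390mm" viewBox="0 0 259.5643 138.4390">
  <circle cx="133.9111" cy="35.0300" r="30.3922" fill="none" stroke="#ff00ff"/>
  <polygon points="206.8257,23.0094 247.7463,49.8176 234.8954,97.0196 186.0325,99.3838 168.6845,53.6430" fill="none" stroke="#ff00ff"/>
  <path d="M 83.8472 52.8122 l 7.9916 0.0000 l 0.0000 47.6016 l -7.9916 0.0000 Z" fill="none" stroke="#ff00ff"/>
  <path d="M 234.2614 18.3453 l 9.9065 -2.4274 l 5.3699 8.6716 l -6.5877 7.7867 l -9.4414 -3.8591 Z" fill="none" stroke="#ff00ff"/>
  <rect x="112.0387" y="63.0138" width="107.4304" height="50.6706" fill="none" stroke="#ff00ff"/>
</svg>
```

(bCNC post)
(Date: synthetic)
G21
G90
G0 X164.3033 Y103.4090
M3 S509
G01 X161.9898 Y115.0396 F1925
G01 X155.4016 Y124.8995
G01 X145.5417 Y131.4877
G01 X133.9111 Y133.8012
G01 X122.2805 Y131.4877
G01 X112.4206 Y124.8995
G01 X105.8324 Y115.0396
G01 X103.5189 Y103.4090
G01 X105.8324 Y91.7784
G01 X112.4206 Y81.9185
G01 X122.2805 Y75.3303
G01 X133.9111 Y73.0168
G01 X145.5417 Y75.3303
G01 X155.4016 Y81.9185
G01 X161.9898 Y91.7784
G01 X164.3033 Y103.4090
M5
G0 X206.8257 Y115.4296
M3 S509
G01 X247.7463 Y88.6214 F1925
G01 X234.8954 Y41.4194
G01 X186.0325 Y39.0552
G01 X168.6845 Y84.7960
G01 X206.8257 Y115.4296
M5
G0 X83.8472 Y85.6268
M3 S509
G01 X91.8388 Y85.6268 F1925
G01 X91.8388 Y38.0252
G01 X83.8472 Y38.0252
G01 X83.8472 Y85.6268
M5
G0 X234.2614 Y120.0937
M3 S509
G01 X244.1679 Y122.5211 F1925
G01 X249.5378 Y113.8495
G01 X242.9501 Y106.0628
G01 X233.5087 Y109.9219
G01 X234.2614 Y120.0937
M5
G0 X112.0387 Y75.4252
M3 S509
G01 X219.4691 Y75.4252 F1925
G01 X219.4691 Y24.7546
G01 X112.0387 Y24.7546
G01 X112.0387 Y75.4252
M5
G0 X0.0000 Y0.0000

1 u = 1 mm; y_m = 138.4390 − y.

[1] `<circle>` circle, #ff00ff→score S509 F1925: (164.3033,103.4090) → (161.9898,115.0396) → (155.4016,124.8995) → (145.5417,131.4877) → (133.9111,133.8012) → (122.2805,131.4877) → (112.4206,124.8995) → (105.8324,115.0396) → (103.5189,103.4090) → (105.8324,91.7784) → (112.4206,81.9185) → (122.2805,75.3303) → (133.9111,73.0168) → (145.5417,75.3303) → (155.4016,81.9185) → (161.9898,91.7784) → (164.3033,103.4090) (closed)

[2] `<polygon>` regular polygon, #ff00ff→score S509 F1925: (206.8257,115.4296) → (247.7463,88.6214) → (234.8954,41.4194) → (186.0325,39.0552) → (168.6845,84.7960) → (206.8257,115.4296) (closed)

[3] `<path>` rectangle, #ff00ff→score S509 F1925: (83.8472,85.6268) → (91.8388,85.6268) → (91.8388,38.0252) → (83.8472,38.0252) → (83.8472,85.6268) (closed)

[4] `<path>` regular polygon, #ff00ff→score S509 F1925: (234.2614,120.0937) → (244.1679,122.5211) → (249.5378,113.8495) → (242.9501,106.0628) → (233.5087,109.9219) → (234.2614,120.0937) (closed)

[5] `<rect>` rectangle, #ff00ff→score S509 F1925: (112.0387,75.4252) → (219.4691,75.4252) → (219.4691,24.7546) → (112.0387,24.7546) → (112.0387,75.4252) (closed)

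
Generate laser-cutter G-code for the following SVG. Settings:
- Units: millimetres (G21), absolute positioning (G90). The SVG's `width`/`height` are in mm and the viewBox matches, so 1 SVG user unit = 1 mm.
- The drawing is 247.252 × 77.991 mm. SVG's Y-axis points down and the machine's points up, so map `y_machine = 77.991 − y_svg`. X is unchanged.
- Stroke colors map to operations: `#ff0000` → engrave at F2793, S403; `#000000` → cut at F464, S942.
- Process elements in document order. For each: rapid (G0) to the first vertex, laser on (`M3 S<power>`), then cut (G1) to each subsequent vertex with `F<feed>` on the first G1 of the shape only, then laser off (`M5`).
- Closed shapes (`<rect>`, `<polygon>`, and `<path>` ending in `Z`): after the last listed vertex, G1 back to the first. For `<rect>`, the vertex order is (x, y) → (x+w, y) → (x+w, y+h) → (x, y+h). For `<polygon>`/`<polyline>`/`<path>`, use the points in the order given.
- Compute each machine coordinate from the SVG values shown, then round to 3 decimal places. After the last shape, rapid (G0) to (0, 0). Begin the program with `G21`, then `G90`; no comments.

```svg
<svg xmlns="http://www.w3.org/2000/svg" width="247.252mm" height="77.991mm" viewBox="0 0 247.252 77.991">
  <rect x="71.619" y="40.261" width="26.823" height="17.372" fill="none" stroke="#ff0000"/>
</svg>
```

G21
G90
G0 X71.619 Y37.730
M3 S403
G1 X98.442 Y37.730 F2793
G1 X98.442 Y20.358
G1 X71.619 Y20.358
G1 X71.619 Y37.730
M5
G0 X0.000 Y0.000

viewBox `0 0 247.252 77.991` with mm width/height → 1 unit = 1 mm. Flip: y_m = 77.991 − y_svg.

**Shape 1** — `<rect>` rectangle, stroke `#ff0000` → engrave (S403, F2793). Machine vertices: (71.619,37.730) → (98.442,37.730) → (98.442,20.358) → (71.619,20.358) → (71.619,37.730). Closed: final G1 returns to the first vertex.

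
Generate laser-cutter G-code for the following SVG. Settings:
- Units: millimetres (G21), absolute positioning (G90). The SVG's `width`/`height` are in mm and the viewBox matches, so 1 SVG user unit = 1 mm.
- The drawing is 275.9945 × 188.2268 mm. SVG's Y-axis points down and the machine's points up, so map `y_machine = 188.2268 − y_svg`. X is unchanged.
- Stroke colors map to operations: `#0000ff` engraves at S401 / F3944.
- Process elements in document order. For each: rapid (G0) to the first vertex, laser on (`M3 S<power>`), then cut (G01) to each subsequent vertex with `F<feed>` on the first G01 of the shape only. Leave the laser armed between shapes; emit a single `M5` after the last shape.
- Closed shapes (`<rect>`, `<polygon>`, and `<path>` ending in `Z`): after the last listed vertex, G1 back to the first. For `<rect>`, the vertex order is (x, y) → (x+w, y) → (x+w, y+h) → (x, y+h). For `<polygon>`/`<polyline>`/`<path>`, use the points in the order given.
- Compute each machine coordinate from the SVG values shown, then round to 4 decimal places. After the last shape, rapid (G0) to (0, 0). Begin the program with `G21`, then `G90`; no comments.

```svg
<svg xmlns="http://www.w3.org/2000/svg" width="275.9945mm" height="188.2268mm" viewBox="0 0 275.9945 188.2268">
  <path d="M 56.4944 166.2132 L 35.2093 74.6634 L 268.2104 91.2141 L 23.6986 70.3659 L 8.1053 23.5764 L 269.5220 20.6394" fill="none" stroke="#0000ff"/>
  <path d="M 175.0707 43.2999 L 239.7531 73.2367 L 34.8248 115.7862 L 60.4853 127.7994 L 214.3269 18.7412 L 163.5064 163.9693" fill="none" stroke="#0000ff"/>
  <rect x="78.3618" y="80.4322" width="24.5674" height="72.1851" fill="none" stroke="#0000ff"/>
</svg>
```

viewBox `0 0 275.9945 188.2268` with mm width/height → 1 unit = 1 mm. Flip: y_m = 188.2268 − y_svg.

**Shape 1** — `<path>` open polyline, stroke `#0000ff` → engrave (S401, F3944). Machine vertices: (56.4944,22.0136) → (35.2093,113.5634) → (268.2104,97.0127) → (23.6986,117.8609) → (8.1053,164.6504) → (269.5220,167.5874). Open path.

**Shape 2** — `<path>` open polyline, stroke `#0000ff` → engrave (S401, F3944). Machine vertices: (175.0707,144.9269) → (239.7531,114.9901) → (34.8248,72.4406) → (60.4853,60.4274) → (214.3269,169.4856) → (163.5064,24.2575). Open path.

**Shape 3** — `<rect>` rectangle, stroke `#0000ff` → engrave (S401, F3944). Machine vertices: (78.3618,107.7946) → (102.9292,107.7946) → (102.9292,35.6095) → (78.3618,35.6095) → (78.3618,107.7946). Closed: final G1 returns to the first vertex.

G21
G90
G0 X56.4944 Y22.0136
M3 S401
G01 X35.2093 Y113.5634 F3944
G01 X268.2104 Y97.0127
G01 X23.6986 Y117.8609
G01 X8.1053 Y164.6504
G01 X269.5220 Y167.5874
G0 X175.0707 Y144.9269
M3 S401
G01 X239.7531 Y114.9901 F3944
G01 X34.8248 Y72.4406
G01 X60.4853 Y60.4274
G01 X214.3269 Y169.4856
G01 X163.5064 Y24.2575
G0 X78.3618 Y107.7946
M3 S401
G01 X102.9292 Y107.7946 F3944
G01 X102.9292 Y35.6095
G01 X78.3618 Y35.6095
G01 X78.3618 Y107.7946
M5
G0 X0.0000 Y0.0000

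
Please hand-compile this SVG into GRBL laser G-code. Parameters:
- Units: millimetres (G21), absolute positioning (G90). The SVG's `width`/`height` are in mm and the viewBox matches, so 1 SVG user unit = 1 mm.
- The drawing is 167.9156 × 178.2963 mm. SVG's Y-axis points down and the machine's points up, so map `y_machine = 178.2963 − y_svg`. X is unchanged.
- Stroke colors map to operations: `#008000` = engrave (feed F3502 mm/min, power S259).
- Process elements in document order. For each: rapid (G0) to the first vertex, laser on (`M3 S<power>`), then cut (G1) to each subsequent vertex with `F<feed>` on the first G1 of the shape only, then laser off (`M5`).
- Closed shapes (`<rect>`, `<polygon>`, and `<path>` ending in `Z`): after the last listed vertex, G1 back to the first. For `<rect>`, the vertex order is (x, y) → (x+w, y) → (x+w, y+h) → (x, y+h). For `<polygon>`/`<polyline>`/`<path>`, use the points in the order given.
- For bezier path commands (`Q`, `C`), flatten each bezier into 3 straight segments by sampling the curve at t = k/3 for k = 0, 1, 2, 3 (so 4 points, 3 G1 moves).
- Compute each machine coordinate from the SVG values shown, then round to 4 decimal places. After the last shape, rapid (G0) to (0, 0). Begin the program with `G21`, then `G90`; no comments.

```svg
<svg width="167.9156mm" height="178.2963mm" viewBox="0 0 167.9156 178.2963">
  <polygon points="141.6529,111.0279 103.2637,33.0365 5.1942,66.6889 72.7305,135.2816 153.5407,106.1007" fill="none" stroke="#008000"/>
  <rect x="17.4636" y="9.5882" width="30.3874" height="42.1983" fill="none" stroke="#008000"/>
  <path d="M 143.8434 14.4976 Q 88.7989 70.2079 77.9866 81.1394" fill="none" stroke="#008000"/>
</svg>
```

1 u = 1 mm; y_m = 178.2963 − y.

[1] `<polygon>` closed polygon, #008000→engrave S259 F3502: (141.6529,67.2684) → (103.2637,145.2598) → (5.1942,111.6074) → (72.7305,43.0147) → (153.5407,72.1956) → (141.6529,67.2684) (closed)

[2] `<rect>` rectangle, #008000→engrave S259 F3502: (17.4636,168.7081) → (47.8510,168.7081) → (47.8510,126.5098) → (17.4636,126.5098) → (17.4636,168.7081) (closed)

[3] `<path>` quadratic bezier, #008000→engrave S259 F3502: (143.8434,163.7987) → (112.0618,131.6339) → (90.1095,109.4200) → (77.9866,97.1569)

G21
G90
G0 X141.6529 Y67.2684
M3 S259
G1 X103.2637 Y145.2598 F3502
G1 X5.1942 Y111.6074
G1 X72.7305 Y43.0147
G1 X153.5407 Y72.1956
G1 X141.6529 Y67.2684
M5
G0 X17.4636 Y168.7081
M3 S259
G1 X47.8510 Y168.7081 F3502
G1 X47.8510 Y126.5098
G1 X17.4636 Y126.5098
G1 X17.4636 Y168.7081
M5
G0 X143.8434 Y163.7987
M3 S259
G1 X112.0618 Y131.6339 F3502
G1 X90.1095 Y109.4200
G1 X77.9866 Y97.1569
M5
G0 X0.0000 Y0.0000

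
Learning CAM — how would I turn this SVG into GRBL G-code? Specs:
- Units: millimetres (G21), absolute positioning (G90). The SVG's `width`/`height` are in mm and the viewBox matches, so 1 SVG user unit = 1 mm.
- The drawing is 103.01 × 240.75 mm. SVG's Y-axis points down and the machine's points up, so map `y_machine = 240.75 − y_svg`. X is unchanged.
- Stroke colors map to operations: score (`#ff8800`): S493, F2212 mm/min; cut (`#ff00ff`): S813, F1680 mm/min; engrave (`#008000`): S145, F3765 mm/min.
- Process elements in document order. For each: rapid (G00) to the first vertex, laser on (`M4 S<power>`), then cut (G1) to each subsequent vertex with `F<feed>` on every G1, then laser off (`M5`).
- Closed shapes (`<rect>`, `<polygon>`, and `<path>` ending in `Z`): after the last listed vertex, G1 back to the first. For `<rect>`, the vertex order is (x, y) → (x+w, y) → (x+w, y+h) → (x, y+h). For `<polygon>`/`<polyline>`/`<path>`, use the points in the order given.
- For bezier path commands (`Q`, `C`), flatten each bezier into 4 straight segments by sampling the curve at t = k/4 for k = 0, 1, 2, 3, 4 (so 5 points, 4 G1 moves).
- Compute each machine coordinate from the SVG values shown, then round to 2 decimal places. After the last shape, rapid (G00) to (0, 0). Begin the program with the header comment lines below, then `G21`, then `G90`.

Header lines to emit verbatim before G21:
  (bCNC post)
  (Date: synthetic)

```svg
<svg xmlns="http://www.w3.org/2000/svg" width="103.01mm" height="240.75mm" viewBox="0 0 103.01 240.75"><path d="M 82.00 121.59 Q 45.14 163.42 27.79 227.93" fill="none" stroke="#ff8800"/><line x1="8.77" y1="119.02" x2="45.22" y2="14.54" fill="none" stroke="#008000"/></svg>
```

(bCNC post)
(Date: synthetic)
G21
G90
G00 X82.00 Y119.16
M4 S493
G1 X64.79 Y96.83 F2212
G1 X50.02 Y71.66 F2212
G1 X37.68 Y43.66 F2212
G1 X27.79 Y12.82 F2212
M5
G00 X8.77 Y121.73
M4 S145
G1 X45.22 Y226.21 F3765
M5
G00 X0.00 Y0.00

viewBox `0 0 103.01 240.75` with mm width/height → 1 unit = 1 mm. Flip: y_m = 240.75 − y_svg.

**Shape 1** — `<path>` quadratic bezier, stroke `#ff8800` → score (S493, F2212). Control points (SVG): P0=(82.00,121.59), P1=(45.14,163.42), P2=(27.79,227.93); sampled at t=k/4. Machine vertices: (82.00,119.16) → (64.79,96.83) → (50.02,71.66) → (37.68,43.66) → (27.79,12.82). Open path.

**Shape 2** — `<line>` line segment, stroke `#008000` → engrave (S145, F3765). Machine vertices: (8.77,121.73) → (45.22,226.21). Open path.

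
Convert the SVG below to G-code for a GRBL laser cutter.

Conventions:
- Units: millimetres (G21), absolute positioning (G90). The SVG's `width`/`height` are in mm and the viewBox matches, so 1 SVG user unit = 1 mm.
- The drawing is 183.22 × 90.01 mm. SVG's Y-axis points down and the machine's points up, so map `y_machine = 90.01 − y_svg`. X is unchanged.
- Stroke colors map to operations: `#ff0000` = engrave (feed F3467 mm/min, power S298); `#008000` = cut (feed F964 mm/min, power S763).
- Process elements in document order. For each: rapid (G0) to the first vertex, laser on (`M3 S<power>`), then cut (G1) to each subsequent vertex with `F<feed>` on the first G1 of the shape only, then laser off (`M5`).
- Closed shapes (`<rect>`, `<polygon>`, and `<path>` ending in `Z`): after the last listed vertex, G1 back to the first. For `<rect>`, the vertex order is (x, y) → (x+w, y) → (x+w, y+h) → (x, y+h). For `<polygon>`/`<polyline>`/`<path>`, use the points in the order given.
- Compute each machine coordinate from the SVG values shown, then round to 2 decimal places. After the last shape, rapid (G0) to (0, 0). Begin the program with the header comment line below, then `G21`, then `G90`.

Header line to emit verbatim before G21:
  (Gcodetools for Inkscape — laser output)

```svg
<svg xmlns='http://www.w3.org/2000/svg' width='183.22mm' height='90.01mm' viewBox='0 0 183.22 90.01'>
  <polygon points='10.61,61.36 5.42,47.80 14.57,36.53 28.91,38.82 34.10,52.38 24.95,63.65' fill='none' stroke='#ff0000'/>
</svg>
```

viewBox `0 0 183.22 90.01` with mm width/height → 1 unit = 1 mm. Flip: y_m = 90.01 − y_svg.

**Shape 1** — `<polygon>` regular polygon, stroke `#ff0000` → engrave (S298, F3467). Machine vertices: (10.61,28.65) → (5.42,42.21) → (14.57,53.48) → (28.91,51.19) → (34.10,37.63) → (24.95,26.36) → (10.61,28.65). Closed: final G1 returns to the first vertex.

(Gcodetools for Inkscape — laser output)
G21
G90
G0 X10.61 Y28.65
M3 S298
G1 X5.42 Y42.21 F3467
G1 X14.57 Y53.48
G1 X28.91 Y51.19
G1 X34.10 Y37.63
G1 X24.95 Y26.36
G1 X10.61 Y28.65
M5
G0 X0.00 Y0.00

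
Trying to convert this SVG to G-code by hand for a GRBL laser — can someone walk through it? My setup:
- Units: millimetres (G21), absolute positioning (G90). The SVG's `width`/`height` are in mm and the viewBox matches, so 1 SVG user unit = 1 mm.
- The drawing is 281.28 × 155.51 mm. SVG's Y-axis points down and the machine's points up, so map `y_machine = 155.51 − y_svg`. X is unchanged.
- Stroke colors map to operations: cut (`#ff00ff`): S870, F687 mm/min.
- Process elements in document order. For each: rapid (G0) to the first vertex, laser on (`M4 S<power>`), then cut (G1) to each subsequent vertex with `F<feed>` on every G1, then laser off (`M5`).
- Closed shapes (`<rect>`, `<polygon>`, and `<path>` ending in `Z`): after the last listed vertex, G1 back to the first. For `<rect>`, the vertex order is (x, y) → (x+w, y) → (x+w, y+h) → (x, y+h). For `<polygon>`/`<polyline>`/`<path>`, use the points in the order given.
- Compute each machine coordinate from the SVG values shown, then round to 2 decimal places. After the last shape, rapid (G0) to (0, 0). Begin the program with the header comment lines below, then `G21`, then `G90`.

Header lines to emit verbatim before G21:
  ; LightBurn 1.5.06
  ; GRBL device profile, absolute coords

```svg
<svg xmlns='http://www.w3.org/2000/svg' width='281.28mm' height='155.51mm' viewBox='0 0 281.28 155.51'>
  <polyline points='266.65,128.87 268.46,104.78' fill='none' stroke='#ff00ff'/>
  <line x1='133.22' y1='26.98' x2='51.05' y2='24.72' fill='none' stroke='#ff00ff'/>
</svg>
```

Since the viewBox matches the mm dimensions, user units are millimetres directly. The only transform is the Y-flip y_m = 155.51 − y_svg.

Shape 1 is a line segment drawn with `<polyline>`. Its stroke #ff00ff means cut at S870, F687. After flipping Y the toolpath is (266.65,26.64) → (268.46,50.73).

Shape 2 is a line segment drawn with `<line>`. Its stroke #ff00ff means cut at S870, F687. After flipping Y the toolpath is (133.22,128.53) → (51.05,130.79).

; LightBurn 1.5.06
; GRBL device profile, absolute coords
G21
G90
G0 X266.65 Y26.64
M4 S870
G1 X268.46 Y50.73 F687
M5
G0 X133.22 Y128.53
M4 S870
G1 X51.05 Y130.79 F687
M5
G0 X0.00 Y0.00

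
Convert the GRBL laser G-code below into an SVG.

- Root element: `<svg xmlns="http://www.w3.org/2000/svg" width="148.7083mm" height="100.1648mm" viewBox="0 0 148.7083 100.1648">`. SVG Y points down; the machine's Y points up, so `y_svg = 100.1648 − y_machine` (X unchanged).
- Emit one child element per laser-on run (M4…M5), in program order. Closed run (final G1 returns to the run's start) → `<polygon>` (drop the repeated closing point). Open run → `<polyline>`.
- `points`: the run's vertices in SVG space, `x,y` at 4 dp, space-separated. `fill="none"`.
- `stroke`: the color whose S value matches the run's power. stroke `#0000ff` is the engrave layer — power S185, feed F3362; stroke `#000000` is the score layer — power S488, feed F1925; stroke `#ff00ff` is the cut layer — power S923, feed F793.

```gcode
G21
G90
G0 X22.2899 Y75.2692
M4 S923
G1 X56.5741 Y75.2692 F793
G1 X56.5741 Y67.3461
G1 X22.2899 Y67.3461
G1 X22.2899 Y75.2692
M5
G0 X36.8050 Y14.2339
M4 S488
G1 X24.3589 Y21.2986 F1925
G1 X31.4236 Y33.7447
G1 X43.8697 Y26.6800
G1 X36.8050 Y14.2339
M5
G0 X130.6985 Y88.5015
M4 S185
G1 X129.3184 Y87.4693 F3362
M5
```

<svg xmlns="http://www.w3.org/2000/svg" width="148.7083mm" height="100.1648mm" viewBox="0 0 148.7083 100.1648">
  <polygon points="22.2899,24.8956 56.5741,24.8956 56.5741,32.8187 22.2899,32.8187" fill="none" stroke="#ff00ff"/>
  <polygon points="36.8050,85.9309 24.3589,78.8662 31.4236,66.4201 43.8697,73.4848" fill="none" stroke="#000000"/>
  <polyline points="130.6985,11.6633 129.3184,12.6955" fill="none" stroke="#0000ff"/>
</svg>

Machine Y-up, SVG Y-down with viewBox height 100.1648, so y_svg = 100.1648 − y_machine; X carries over.

Run 1: power S923 maps to stroke `#ff00ff` (cut). The run returns to its start, so emit a `<polygon>` with points (Y-flipped): 22.2899,24.8956 56.5741,24.8956 56.5741,32.8187 22.2899,32.8187.

Run 2: S488 ⇒ score layer `#000000`. The run returns to its start, so emit a `<polygon>` with points (Y-flipped): 36.8050,85.9309 24.3589,78.8662 31.4236,66.4201 43.8697,73.4848.

Run 3: power S185 maps to stroke `#0000ff` (engrave). The run is open, so emit a `<polyline>` with points (Y-flipped): 130.6985,11.6633 129.3184,12.6955.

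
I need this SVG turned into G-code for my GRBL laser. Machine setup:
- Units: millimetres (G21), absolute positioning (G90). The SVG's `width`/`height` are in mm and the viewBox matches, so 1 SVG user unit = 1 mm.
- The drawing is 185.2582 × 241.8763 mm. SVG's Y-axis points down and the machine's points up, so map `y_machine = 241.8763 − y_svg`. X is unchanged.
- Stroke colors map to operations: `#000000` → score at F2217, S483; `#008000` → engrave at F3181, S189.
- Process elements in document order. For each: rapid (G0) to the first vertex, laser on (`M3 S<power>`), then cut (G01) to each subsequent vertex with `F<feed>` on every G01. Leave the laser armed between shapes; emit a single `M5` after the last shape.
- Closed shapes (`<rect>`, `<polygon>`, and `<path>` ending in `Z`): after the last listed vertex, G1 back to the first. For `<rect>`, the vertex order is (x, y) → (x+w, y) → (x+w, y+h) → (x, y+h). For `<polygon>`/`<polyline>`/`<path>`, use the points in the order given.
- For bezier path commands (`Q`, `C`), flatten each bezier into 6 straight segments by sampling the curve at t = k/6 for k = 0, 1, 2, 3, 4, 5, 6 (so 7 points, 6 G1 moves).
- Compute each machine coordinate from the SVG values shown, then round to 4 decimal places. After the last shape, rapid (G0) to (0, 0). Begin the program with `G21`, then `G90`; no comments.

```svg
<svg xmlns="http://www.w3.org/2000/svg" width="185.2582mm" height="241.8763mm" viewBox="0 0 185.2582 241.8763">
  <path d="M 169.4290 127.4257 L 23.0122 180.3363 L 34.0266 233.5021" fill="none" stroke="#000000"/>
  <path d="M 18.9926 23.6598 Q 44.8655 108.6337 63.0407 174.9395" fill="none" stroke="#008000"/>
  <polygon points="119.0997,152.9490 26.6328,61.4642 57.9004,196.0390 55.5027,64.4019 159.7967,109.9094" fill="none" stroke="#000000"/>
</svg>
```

viewBox `0 0 185.2582 241.8763` with mm width/height → 1 unit = 1 mm. Flip: y_m = 241.8763 − y_svg.

**Shape 1** — `<path>` open polyline, stroke `#000000` → score (S483, F2217). Machine vertices: (169.4290,114.4506) → (23.0122,61.5400) → (34.0266,8.3742). Open path.

**Shape 2** — `<path>` quadratic bezier, stroke `#008000` → engrave (S189, F3181). Control points (SVG): P0=(18.9926,23.6598), P1=(44.8655,108.6337), P2=(63.0407,174.9395); sampled at t=k/6. Machine vertices: (18.9926,218.2165) → (27.4031,190.4104) → (35.3859,163.6415) → (42.9411,137.9096) → (50.0686,113.2149) → (56.7685,89.5573) → (63.0407,66.9368). Open path.

**Shape 3** — `<polygon>` closed polygon, stroke `#000000` → score (S483, F2217). Machine vertices: (119.0997,88.9273) → (26.6328,180.4121) → (57.9004,45.8373) → (55.5027,177.4744) → (159.7967,131.9669) → (119.0997,88.9273). Closed: final G1 returns to the first vertex.

G21
G90
G0 X169.4290 Y114.4506
M3 S483
G01 X23.0122 Y61.5400 F2217
G01 X34.0266 Y8.3742 F2217
G0 X18.9926 Y218.2165
M3 S189
G01 X27.4031 Y190.4104 F3181
G01 X35.3859 Y163.6415 F3181
G01 X42.9411 Y137.9096 F3181
G01 X50.0686 Y113.2149 F3181
G01 X56.7685 Y89.5573 F3181
G01 X63.0407 Y66.9368 F3181
G0 X119.0997 Y88.9273
M3 S483
G01 X26.6328 Y180.4121 F2217
G01 X57.9004 Y45.8373 F2217
G01 X55.5027 Y177.4744 F2217
G01 X159.7967 Y131.9669 F2217
G01 X119.0997 Y88.9273 F2217
M5
G0 X0.0000 Y0.0000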